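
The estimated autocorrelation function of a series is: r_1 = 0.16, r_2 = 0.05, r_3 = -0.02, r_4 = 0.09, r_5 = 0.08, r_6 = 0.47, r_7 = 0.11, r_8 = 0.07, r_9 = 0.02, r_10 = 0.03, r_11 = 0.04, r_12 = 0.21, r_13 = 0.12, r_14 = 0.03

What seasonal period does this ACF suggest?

6

The largest autocorrelation is r_6 = 0.47, with a weaker echo at lag 12 (0.21); the remaining lags stay at or below 0.16.
The dominant spike at lag 6 indicates a seasonal period of 6.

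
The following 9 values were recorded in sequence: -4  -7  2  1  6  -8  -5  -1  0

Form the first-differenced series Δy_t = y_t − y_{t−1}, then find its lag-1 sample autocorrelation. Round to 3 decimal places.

First differences Δy: -3, 9, -1, 5, -14, 3, 4, 1
Mean of differences = 0.5000
Numerator Σ(Δy_t−Δȳ)(Δy_{t+1}−Δȳ) = -140.2500
Denominator Σ(Δy_t−Δȳ)² = 336.0000
r_1(Δy) = -140.2500 / 336.0000 = -0.417

-0.417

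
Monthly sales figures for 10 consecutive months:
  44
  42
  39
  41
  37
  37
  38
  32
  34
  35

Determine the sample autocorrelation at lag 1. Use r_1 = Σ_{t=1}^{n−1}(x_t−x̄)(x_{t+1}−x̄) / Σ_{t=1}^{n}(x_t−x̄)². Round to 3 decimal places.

Mean x̄ = (44 + 42 + 39 + 41 + 37 + 37 + 38 + 32 + 34 + 35)/10 = 37.9000
Numerator Σ_{t=1}^{9}(x_t−x̄)(x_{t+1}−x̄) = 64.5900
Denominator Σ(x_t−x̄)² = 124.9000
r_1 = 64.5900 / 124.9000 = 0.517

0.517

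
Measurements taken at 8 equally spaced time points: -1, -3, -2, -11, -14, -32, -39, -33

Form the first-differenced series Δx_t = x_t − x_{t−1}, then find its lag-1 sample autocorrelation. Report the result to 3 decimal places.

First differences Δx: -2, 1, -9, -3, -18, -7, 6
Mean of differences = -4.5714
Numerator Σ(Δx_t−Δx̄)(Δx_{t+1}−Δx̄) = -31.4694
Denominator Σ(Δx_t−Δx̄)² = 357.7143
r_1(Δx) = -31.4694 / 357.7143 = -0.088

-0.088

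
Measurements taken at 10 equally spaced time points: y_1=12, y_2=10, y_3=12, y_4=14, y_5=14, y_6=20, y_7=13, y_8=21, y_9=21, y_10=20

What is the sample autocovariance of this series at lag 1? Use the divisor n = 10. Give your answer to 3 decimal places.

6.901

Mean ȳ = (12 + 10 + 12 + 14 + 14 + 20 + 13 + 21 + 21 + 20)/10 = 15.7000
Σ_{t=1}^{9}(y_t−ȳ)(y_{t+1}−ȳ) = 69.0100
γ_1 = 69.0100 / 10 = 6.901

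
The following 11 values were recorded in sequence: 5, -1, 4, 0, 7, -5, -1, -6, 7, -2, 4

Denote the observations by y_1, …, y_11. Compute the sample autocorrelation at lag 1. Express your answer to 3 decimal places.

-0.486

Mean ȳ = (5 − 1 + 4 + 0 + 7 − 5 − 1 − 6 + 7 − 2 + 4)/11 = 1.0909
Numerator Σ_{t=1}^{10}(y_t−ȳ)(y_{t+1}−ȳ) = -101.4628
Denominator Σ(y_t−ȳ)² = 208.9091
r_1 = -101.4628 / 208.9091 = -0.486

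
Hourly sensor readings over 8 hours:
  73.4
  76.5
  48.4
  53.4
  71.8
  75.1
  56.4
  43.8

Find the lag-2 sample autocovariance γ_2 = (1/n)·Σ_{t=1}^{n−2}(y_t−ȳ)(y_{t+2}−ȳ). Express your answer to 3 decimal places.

-102.434

Mean ȳ = (73.4 + 76.5 + 48.4 + 53.4 + 71.8 + 75.1 + 56.4 + 43.8)/8 = 62.3500
Σ_{t=1}^{6}(y_t−ȳ)(y_{t+2}−ȳ) = -819.4700
γ_2 = -819.4700 / 8 = -102.434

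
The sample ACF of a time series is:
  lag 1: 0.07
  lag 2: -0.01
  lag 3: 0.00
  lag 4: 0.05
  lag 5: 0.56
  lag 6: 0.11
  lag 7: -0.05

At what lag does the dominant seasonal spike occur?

5

The largest autocorrelation is r_5 = 0.56; the remaining lags stay at or below 0.11.
The dominant spike at lag 5 indicates a seasonal period of 5.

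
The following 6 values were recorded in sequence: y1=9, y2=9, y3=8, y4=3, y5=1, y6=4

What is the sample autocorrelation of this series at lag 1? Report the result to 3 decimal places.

Mean ȳ = (9 + 9 + 8 + 3 + 1 + 4)/6 = 5.6667
Deviations from mean: 3.3333, 3.3333, 2.3333, -2.6667, -4.6667, -1.6667
Σ(y_t−ȳ)(y_{t+1}−ȳ) = (11.1111) + (7.7778) + (-6.2222) + (12.4444) + (7.7778) = 32.8889
Denominator Σ(y_t−ȳ)² = 59.3333
r_1 = 32.8889 / 59.3333 = 0.554

0.554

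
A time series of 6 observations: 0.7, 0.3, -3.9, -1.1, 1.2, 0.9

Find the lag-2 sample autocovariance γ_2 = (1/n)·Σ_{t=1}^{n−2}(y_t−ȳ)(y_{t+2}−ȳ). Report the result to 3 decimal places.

Mean ȳ = (0.7 + 0.3 − 3.9 − 1.1 + 1.2 + 0.9)/6 = -0.3167
Σ_{t=1}^{4}(y_t−ȳ)(y_{t+2}−ȳ) = -10.5139
γ_2 = -10.5139 / 6 = -1.752

-1.752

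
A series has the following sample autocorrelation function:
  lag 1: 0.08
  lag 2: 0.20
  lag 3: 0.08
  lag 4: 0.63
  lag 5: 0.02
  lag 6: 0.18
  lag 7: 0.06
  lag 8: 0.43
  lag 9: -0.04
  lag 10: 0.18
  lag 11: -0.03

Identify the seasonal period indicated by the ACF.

4

The largest autocorrelation is r_4 = 0.63, with a weaker echo at lag 8 (0.43); the remaining lags stay at or below 0.20.
The dominant spike at lag 4 indicates a seasonal period of 4.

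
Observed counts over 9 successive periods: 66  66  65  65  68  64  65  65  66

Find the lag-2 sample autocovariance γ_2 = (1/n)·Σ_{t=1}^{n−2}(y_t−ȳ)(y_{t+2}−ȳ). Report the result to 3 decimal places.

-0.192

Mean ȳ = (66 + 66 + 65 + 65 + 68 + 64 + 65 + 65 + 66)/9 = 65.5556
Σ_{t=1}^{7}(y_t−ȳ)(y_{t+2}−ȳ) = -1.7284
γ_2 = -1.7284 / 9 = -0.192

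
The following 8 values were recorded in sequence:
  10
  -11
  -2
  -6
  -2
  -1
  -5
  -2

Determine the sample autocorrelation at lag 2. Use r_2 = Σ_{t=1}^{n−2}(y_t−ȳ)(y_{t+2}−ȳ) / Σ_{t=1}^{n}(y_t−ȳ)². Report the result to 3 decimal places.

Mean ȳ = (10 − 11 − 2 − 6 − 2 − 1 − 5 − 2)/8 = -2.3750
Deviations from mean: 12.3750, -8.6250, 0.3750, -3.6250, 0.3750, 1.3750, -2.6250, 0.3750
Numerator Σ_{t=1}^{6}(y_t−ȳ)(y_{t+2}−ȳ) = 30.5938
Denominator Σ(y_t−ȳ)² = 249.8750
r_2 = 30.5938 / 249.8750 = 0.122

0.122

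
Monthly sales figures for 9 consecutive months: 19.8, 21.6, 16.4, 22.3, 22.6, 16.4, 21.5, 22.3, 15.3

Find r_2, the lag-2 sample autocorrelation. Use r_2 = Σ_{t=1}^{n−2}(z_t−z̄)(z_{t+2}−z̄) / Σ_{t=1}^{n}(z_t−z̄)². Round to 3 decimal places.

-0.357

Mean z̄ = (19.8 + 21.6 + 16.4 + 22.3 + 22.6 + 16.4 + 21.5 + 22.3 + 15.3)/9 = 19.8000
Numerator Σ_{t=1}^{7}(z_t−z̄)(z_{t+2}−z̄) = -24.9100
Denominator Σ(z_t−z̄)² = 69.8400
r_2 = -24.9100 / 69.8400 = -0.357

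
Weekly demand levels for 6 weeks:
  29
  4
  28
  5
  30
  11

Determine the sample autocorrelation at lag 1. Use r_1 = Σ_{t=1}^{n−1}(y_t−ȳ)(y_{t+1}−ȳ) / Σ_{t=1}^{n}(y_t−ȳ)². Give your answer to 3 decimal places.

-0.854

Mean ȳ = (29 + 4 + 28 + 5 + 30 + 11)/6 = 17.8333
Deviations from mean: 11.1667, -13.8333, 10.1667, -12.8333, 12.1667, -6.8333
Numerator Σ_{t=1}^{5}(y_t−ȳ)(y_{t+1}−ȳ) = -664.8611
Denominator Σ(y_t−ȳ)² = 778.8333
r_1 = -664.8611 / 778.8333 = -0.854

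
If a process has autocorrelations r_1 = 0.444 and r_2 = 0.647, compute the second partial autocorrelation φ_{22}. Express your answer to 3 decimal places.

0.560

φ_{22} = (r_2 − r_1²) / (1 − r_1²)
r_1² = (0.444)² = 0.197136
Numerator = 0.647 − 0.1971 = 0.4499; denominator = 1 − 0.1971 = 0.8029
φ_{22} = 0.4499 / 0.8029 = 0.560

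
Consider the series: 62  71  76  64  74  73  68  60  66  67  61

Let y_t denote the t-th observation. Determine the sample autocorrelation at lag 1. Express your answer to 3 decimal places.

0.028

Mean ȳ = (62 + 71 + 76 + 64 + 74 + 73 + 68 + 60 + 66 + 67 + 61)/11 = 67.4545
Numerator Σ_{t=1}^{10}(y_t−ȳ)(y_{t+1}−ȳ) = 8.5207
Denominator Σ(y_t−ȳ)² = 300.7273
r_1 = 8.5207 / 300.7273 = 0.028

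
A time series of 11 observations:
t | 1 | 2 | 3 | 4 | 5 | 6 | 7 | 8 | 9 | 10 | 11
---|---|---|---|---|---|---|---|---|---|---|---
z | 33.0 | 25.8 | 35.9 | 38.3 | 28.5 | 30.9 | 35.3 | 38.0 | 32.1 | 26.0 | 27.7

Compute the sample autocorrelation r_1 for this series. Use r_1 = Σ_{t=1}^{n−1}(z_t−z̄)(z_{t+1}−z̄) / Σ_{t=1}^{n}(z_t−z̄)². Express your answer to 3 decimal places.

0.086

Mean z̄ = (33.0 + 25.8 + 35.9 + 38.3 + 28.5 + 30.9 + 35.3 + 38.0 + 32.1 + 26.0 + 27.7)/11 = 31.9545
Numerator Σ_{t=1}^{10}(z_t−z̄)(z_{t+1}−z̄) = 18.0852
Denominator Σ(z_t−z̄)² = 209.1673
r_1 = 18.0852 / 209.1673 = 0.086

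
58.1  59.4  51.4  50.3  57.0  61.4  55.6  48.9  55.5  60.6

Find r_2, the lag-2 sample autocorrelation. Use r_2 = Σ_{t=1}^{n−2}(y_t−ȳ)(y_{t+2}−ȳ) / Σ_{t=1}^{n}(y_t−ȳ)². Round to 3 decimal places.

Mean ȳ = (58.1 + 59.4 + 51.4 + 50.3 + 57.0 + 61.4 + 55.6 + 48.9 + 55.5 + 60.6)/10 = 55.8200
Numerator Σ_{t=1}^{8}(y_t−ȳ)(y_{t+2}−ȳ) = -137.7368
Denominator Σ(y_t−ȳ)² = 171.4360
r_2 = -137.7368 / 171.4360 = -0.803

-0.803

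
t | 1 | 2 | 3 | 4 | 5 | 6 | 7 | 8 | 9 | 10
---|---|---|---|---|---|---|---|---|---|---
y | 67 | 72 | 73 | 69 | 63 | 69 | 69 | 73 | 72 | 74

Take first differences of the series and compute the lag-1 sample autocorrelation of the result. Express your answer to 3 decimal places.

-0.136

First differences Δy: 5, 1, -4, -6, 6, 0, 4, -1, 2
Mean of differences = 0.7778
Numerator Σ(Δy_t−Δȳ)(Δy_{t+1}−Δȳ) = -17.6049
Denominator Σ(Δy_t−Δȳ)² = 129.5556
r_1(Δy) = -17.6049 / 129.5556 = -0.136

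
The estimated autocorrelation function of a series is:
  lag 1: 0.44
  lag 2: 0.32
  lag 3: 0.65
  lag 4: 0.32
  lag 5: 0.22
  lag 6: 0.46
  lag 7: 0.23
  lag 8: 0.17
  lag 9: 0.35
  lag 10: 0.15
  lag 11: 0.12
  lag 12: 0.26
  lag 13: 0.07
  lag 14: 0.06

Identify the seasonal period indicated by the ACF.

The largest autocorrelation is r_3 = 0.65, with a weaker echo at lag 6 (0.46); the remaining lags stay at or below 0.44. The elevated value at lag 1 (0.44), dropping to 0.32 at lag 2, reflects decaying short-term dependence rather than seasonality.
The dominant spike at lag 3 indicates a seasonal period of 3.

3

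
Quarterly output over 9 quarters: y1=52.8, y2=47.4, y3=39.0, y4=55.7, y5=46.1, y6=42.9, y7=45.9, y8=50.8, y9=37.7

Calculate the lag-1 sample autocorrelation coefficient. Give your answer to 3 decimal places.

Mean ȳ = (52.8 + 47.4 + 39.0 + 55.7 + 46.1 + 42.9 + 45.9 + 50.8 + 37.7)/9 = 46.4778
Numerator Σ_{t=1}^{8}(y_t−ȳ)(y_{t+1}−ȳ) = -110.5294
Denominator Σ(y_t−ȳ)² = 290.7956
r_1 = -110.5294 / 290.7956 = -0.380

-0.380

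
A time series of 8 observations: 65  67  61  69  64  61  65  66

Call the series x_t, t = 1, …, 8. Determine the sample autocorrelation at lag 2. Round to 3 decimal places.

-0.175

Mean x̄ = (65 + 67 + 61 + 69 + 64 + 61 + 65 + 66)/8 = 64.7500
Deviations from mean: 0.2500, 2.2500, -3.7500, 4.2500, -0.7500, -3.7500, 0.2500, 1.2500
Σ(x_t−x̄)(x_{t+2}−x̄) = (-0.9375) + (9.5625) + (2.8125) + (-15.9375) + (-0.1875) + (-4.6875) = -9.3750
Denominator Σ(x_t−x̄)² = 53.5000
r_2 = -9.3750 / 53.5000 = -0.175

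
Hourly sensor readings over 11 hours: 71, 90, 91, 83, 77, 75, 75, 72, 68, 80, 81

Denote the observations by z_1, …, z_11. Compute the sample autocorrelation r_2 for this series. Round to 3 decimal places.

-0.087

Mean z̄ = (71 + 90 + 91 + 83 + 77 + 75 + 75 + 72 + 68 + 80 + 81)/11 = 78.4545
Numerator Σ_{t=1}^{9}(z_t−z̄)(z_{t+2}−z̄) = -48.1405
Denominator Σ(z_t−z̄)² = 552.7273
r_2 = -48.1405 / 552.7273 = -0.087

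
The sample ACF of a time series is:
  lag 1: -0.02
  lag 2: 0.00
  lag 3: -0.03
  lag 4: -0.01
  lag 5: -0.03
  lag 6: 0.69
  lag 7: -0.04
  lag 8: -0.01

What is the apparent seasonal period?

The largest autocorrelation is r_6 = 0.69; the remaining lags stay at or below 0.00.
The dominant spike at lag 6 indicates a seasonal period of 6.

6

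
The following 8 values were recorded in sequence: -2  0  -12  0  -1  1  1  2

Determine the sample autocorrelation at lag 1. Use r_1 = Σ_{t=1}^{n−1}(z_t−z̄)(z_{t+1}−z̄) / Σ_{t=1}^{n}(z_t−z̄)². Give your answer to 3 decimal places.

-0.107

Mean z̄ = (-2 + 0 − 12 + 0 − 1 + 1 + 1 + 2)/8 = -1.3750
Deviations from mean: -0.6250, 1.3750, -10.6250, 1.3750, 0.3750, 2.3750, 2.3750, 3.3750
Numerator Σ_{t=1}^{7}(z_t−z̄)(z_{t+1}−z̄) = -15.0156
Denominator Σ(z_t−z̄)² = 139.8750
r_1 = -15.0156 / 139.8750 = -0.107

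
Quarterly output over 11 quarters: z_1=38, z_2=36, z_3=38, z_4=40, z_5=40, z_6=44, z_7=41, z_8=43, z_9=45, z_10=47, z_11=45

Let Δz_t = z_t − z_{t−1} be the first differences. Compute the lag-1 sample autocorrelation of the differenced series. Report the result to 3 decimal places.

First differences Δz: -2, 2, 2, 0, 4, -3, 2, 2, 2, -2
Mean of differences = 0.7000
Numerator Σ(Δz_t−Δz̄)(Δz_{t+1}−Δz̄) = -22.1900
Denominator Σ(Δz_t−Δz̄)² = 48.1000
r_1(Δz) = -22.1900 / 48.1000 = -0.461

-0.461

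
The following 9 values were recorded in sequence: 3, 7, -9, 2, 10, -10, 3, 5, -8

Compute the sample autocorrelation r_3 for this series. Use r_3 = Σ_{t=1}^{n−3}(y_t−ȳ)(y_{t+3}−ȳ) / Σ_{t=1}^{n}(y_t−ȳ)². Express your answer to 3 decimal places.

0.684

Mean ȳ = (3 + 7 − 9 + 2 + 10 − 10 + 3 + 5 − 8)/9 = 0.3333
Numerator Σ_{t=1}^{6}(y_t−ȳ)(y_{t+3}−ȳ) = 301.0000
Denominator Σ(y_t−ȳ)² = 440.0000
r_3 = 301.0000 / 440.0000 = 0.684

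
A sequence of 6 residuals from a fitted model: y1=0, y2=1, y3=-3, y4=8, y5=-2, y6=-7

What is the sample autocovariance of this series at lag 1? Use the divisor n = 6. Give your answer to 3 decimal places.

Mean ȳ = (0 + 1 − 3 + 8 − 2 − 7)/6 = -0.5000
Σ_{t=1}^{5}(y_t−ȳ)(y_{t+1}−ȳ) = -27.2500
γ_1 = -27.2500 / 6 = -4.542

-4.542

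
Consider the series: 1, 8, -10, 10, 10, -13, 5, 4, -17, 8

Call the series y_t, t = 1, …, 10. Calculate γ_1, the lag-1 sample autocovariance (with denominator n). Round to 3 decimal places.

-44.956

Mean ȳ = (1 + 8 − 10 + 10 + 10 − 13 + 5 + 4 − 17 + 8)/10 = 0.6000
Σ_{t=1}^{9}(y_t−ȳ)(y_{t+1}−ȳ) = -449.5600
γ_1 = -449.5600 / 10 = -44.956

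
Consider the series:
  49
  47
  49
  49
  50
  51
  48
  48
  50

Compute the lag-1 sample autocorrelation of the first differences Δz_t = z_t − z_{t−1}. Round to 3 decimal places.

-0.268

First differences Δz: -2, 2, 0, 1, 1, -3, 0, 2
Mean of differences = 0.1250
Numerator Σ(Δz_t−Δz̄)(Δz_{t+1}−Δz̄) = -6.1406
Denominator Σ(Δz_t−Δz̄)² = 22.8750
r_1(Δz) = -6.1406 / 22.8750 = -0.268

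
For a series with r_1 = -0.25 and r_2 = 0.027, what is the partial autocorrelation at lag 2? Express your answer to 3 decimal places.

-0.038

φ_{22} = (r_2 − r_1²) / (1 − r_1²)
r_1² = (-0.25)² = 0.0625
Numerator = 0.027 − 0.0625 = -0.0355; denominator = 1 − 0.0625 = 0.9375
φ_{22} = -0.0355 / 0.9375 = -0.038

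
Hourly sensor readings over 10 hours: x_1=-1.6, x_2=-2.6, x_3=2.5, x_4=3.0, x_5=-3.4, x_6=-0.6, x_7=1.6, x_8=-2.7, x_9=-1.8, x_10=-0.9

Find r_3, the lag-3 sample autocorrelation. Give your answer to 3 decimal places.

Mean x̄ = (-1.6 − 2.6 + 2.5 + 3.0 − 3.4 − 0.6 + 1.6 − 2.7 − 1.8 − 0.9)/10 = -0.6500
Σ(x_t−x̄)(x_{t+3}−x̄) = (-3.4675) + (5.3625) + (0.1575) + (8.2125) + (5.6375) + (-0.0575) + (-0.5625) = 15.2825
Denominator Σ(x_t−x̄)² = 46.1650
r_3 = 15.2825 / 46.1650 = 0.331

0.331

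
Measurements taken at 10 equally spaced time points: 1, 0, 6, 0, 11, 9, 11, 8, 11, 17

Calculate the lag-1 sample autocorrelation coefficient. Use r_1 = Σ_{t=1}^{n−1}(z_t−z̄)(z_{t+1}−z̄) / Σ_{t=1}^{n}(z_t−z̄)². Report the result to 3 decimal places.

Mean z̄ = (1 + 0 + 6 + 0 + 11 + 9 + 11 + 8 + 11 + 17)/10 = 7.4000
Numerator Σ_{t=1}^{9}(z_t−z̄)(z_{t+1}−z̄) = 91.8400
Denominator Σ(z_t−z̄)² = 286.4000
r_1 = 91.8400 / 286.4000 = 0.321

0.321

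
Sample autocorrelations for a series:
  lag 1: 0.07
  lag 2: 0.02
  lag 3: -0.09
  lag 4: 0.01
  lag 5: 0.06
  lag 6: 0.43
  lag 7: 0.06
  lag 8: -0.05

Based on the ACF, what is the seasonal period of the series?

6

The largest autocorrelation is r_6 = 0.43; the remaining lags stay at or below 0.07.
The dominant spike at lag 6 indicates a seasonal period of 6.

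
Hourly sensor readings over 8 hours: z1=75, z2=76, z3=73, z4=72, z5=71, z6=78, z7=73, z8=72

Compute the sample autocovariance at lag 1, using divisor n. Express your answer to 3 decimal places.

Mean z̄ = (75 + 76 + 73 + 72 + 71 + 78 + 73 + 72)/8 = 73.7500
Σ_{t=1}^{7}(z_t−z̄)(z_{t+1}−z̄) = -6.3125
γ_1 = -6.3125 / 8 = -0.789

-0.789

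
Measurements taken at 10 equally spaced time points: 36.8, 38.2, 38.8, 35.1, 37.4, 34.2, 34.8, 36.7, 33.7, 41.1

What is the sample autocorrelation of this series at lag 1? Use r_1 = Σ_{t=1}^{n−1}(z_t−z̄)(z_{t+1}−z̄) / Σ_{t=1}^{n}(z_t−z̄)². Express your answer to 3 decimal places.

-0.239

Mean z̄ = (36.8 + 38.2 + 38.8 + 35.1 + 37.4 + 34.2 + 34.8 + 36.7 + 33.7 + 41.1)/10 = 36.6800
Numerator Σ_{t=1}^{9}(z_t−z̄)(z_{t+1}−z̄) = -11.4744
Denominator Σ(z_t−z̄)² = 47.9360
r_1 = -11.4744 / 47.9360 = -0.239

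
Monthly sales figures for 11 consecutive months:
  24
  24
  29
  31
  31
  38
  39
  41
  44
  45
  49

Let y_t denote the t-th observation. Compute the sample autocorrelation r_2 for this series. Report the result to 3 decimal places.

0.456

Mean ȳ = (24 + 24 + 29 + 31 + 31 + 38 + 39 + 41 + 44 + 45 + 49)/11 = 35.9091
Numerator Σ_{t=1}^{9}(y_t−ȳ)(y_{t+2}−ȳ) = 337.0744
Denominator Σ(y_t−ȳ)² = 738.9091
r_2 = 337.0744 / 738.9091 = 0.456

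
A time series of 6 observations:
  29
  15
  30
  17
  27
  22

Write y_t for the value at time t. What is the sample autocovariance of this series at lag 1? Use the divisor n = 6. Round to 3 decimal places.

-28.852

Mean ȳ = (29 + 15 + 30 + 17 + 27 + 22)/6 = 23.3333
Deviations: 5.6667, -8.3333, 6.6667, -6.3333, 3.6667, -1.3333
Σ_{t=1}^{5}(y_t−ȳ)(y_{t+1}−ȳ) = -173.1111
γ_1 = -173.1111 / 6 = -28.852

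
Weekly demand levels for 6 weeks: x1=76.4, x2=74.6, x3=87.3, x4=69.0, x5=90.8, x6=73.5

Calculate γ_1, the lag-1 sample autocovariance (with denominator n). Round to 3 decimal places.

Mean x̄ = (76.4 + 74.6 + 87.3 + 69.0 + 90.8 + 73.5)/6 = 78.6000
Deviations: -2.2000, -4.0000, 8.7000, -9.6000, 12.2000, -5.1000
Σ_{t=1}^{5}(x_t−x̄)(x_{t+1}−x̄) = -288.8600
γ_1 = -288.8600 / 6 = -48.143

-48.143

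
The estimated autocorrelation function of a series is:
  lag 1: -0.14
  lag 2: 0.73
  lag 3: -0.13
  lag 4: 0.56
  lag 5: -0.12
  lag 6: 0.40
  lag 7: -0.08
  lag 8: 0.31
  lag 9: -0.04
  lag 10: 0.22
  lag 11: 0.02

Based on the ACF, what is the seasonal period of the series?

2

The largest autocorrelation is r_2 = 0.73, with weaker echoes at lags 4 (0.56), 6 (0.40), 8 (0.31) and 10 (0.22); the remaining lags stay at or below 0.02.
The dominant spike at lag 2 indicates a seasonal period of 2.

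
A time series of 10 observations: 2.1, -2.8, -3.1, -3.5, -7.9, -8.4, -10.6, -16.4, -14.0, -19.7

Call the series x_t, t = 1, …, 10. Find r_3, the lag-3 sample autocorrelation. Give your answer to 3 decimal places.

0.153

Mean x̄ = (2.1 − 2.8 − 3.1 − 3.5 − 7.9 − 8.4 − 10.6 − 16.4 − 14.0 − 19.7)/10 = -8.4300
Σ(x_t−x̄)(x_{t+3}−x̄) = (51.9129) + (2.9839) + (0.1599) + (-10.6981) + (-4.2241) + (-0.1671) + (24.4559) = 64.4233
Denominator Σ(x_t−x̄)² = 421.8410
r_3 = 64.4233 / 421.8410 = 0.153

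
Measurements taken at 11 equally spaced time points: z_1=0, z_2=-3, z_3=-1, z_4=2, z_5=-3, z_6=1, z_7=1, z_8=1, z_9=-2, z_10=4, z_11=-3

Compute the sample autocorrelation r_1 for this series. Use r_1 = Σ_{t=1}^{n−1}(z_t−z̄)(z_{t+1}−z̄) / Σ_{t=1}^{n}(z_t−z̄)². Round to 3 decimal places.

Mean z̄ = (0 − 3 − 1 + 2 − 3 + 1 + 1 + 1 − 2 + 4 − 3)/11 = -0.2727
Numerator Σ_{t=1}^{10}(z_t−z̄)(z_{t+1}−z̄) = -28.0744
Denominator Σ(z_t−z̄)² = 54.1818
r_1 = -28.0744 / 54.1818 = -0.518

-0.518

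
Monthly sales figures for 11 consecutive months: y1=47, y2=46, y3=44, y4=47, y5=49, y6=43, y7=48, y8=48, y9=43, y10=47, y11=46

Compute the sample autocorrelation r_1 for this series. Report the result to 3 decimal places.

Mean ȳ = (47 + 46 + 44 + 47 + 49 + 43 + 48 + 48 + 43 + 47 + 46)/11 = 46.1818
Numerator Σ_{t=1}^{10}(y_t−ȳ)(y_{t+1}−ȳ) = -19.2149
Denominator Σ(y_t−ȳ)² = 41.6364
r_1 = -19.2149 / 41.6364 = -0.461

-0.461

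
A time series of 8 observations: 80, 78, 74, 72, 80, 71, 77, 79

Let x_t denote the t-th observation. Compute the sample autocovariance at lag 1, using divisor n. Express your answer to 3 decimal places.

-3.080

Mean x̄ = (80 + 78 + 74 + 72 + 80 + 71 + 77 + 79)/8 = 76.3750
Σ_{t=1}^{7}(x_t−x̄)(x_{t+1}−x̄) = -24.6406
γ_1 = -24.6406 / 8 = -3.080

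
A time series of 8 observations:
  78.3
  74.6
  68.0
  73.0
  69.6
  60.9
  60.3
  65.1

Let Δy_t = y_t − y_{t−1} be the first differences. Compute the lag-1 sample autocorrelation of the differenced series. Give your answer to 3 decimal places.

First differences Δy: -3.7, -6.6, 5.0, -3.4, -8.7, -0.6, 4.8
Mean of differences = -1.8857
Numerator Σ(Δy_t−Δȳ)(Δy_{t+1}−Δȳ) = -24.1816
Denominator Σ(Δy_t−Δȳ)² = 168.0086
r_1(Δy) = -24.1816 / 168.0086 = -0.144

-0.144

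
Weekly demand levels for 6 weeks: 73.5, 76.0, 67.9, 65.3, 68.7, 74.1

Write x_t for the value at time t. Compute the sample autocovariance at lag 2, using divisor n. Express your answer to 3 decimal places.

Mean x̄ = (73.5 + 76.0 + 67.9 + 65.3 + 68.7 + 74.1)/6 = 70.9167
Deviations: 2.5833, 5.0833, -3.0167, -5.6167, -2.2167, 3.1833
Σ_{t=1}^{4}(x_t−x̄)(x_{t+2}−x̄) = -47.5372
γ_2 = -47.5372 / 6 = -7.923

-7.923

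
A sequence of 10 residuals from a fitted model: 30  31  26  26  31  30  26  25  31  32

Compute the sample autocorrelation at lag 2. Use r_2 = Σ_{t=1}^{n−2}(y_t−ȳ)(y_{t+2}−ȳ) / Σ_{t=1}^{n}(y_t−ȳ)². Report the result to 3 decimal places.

Mean ȳ = (30 + 31 + 26 + 26 + 31 + 30 + 26 + 25 + 31 + 32)/10 = 28.8000
Numerator Σ_{t=1}^{8}(y_t−ȳ)(y_{t+2}−ȳ) = -48.0800
Denominator Σ(y_t−ȳ)² = 65.6000
r_2 = -48.0800 / 65.6000 = -0.733

-0.733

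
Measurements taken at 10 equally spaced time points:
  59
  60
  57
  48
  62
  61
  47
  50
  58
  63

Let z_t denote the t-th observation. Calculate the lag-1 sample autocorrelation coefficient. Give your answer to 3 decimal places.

Mean z̄ = (59 + 60 + 57 + 48 + 62 + 61 + 47 + 50 + 58 + 63)/10 = 56.5000
Numerator Σ_{t=1}^{9}(z_t−z̄)(z_{t+1}−z̄) = 3.2500
Denominator Σ(z_t−z̄)² = 318.5000
r_1 = 3.2500 / 318.5000 = 0.010

0.010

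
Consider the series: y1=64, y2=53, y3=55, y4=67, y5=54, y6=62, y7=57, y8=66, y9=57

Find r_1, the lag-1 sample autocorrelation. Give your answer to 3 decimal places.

Mean ȳ = (64 + 53 + 55 + 67 + 54 + 62 + 57 + 66 + 57)/9 = 59.4444
Numerator Σ_{t=1}^{8}(y_t−ȳ)(y_{t+1}−ȳ) = -127.6420
Denominator Σ(y_t−ȳ)² = 230.2222
r_1 = -127.6420 / 230.2222 = -0.554

-0.554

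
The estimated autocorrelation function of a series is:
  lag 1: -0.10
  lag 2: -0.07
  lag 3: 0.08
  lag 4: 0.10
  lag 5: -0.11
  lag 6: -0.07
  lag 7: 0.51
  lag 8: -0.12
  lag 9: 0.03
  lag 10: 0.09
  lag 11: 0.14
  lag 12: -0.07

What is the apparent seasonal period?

7

The largest autocorrelation is r_7 = 0.51; the remaining lags stay at or below 0.14.
The dominant spike at lag 7 indicates a seasonal period of 7.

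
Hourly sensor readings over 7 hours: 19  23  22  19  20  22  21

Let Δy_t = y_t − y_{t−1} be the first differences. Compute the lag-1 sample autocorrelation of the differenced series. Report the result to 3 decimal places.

First differences Δy: 4, -1, -3, 1, 2, -1
Mean of differences = 0.3333
Numerator Σ(Δy_t−Δȳ)(Δy_{t+1}−Δȳ) = -3.7778
Denominator Σ(Δy_t−Δȳ)² = 31.3333
r_1(Δy) = -3.7778 / 31.3333 = -0.121

-0.121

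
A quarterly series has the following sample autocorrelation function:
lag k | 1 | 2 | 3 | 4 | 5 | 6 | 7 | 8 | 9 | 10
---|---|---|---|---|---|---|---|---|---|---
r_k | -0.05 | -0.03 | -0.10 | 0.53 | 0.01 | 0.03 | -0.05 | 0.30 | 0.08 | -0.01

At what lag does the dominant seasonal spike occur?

The largest autocorrelation is r_4 = 0.53, with a weaker echo at lag 8 (0.30); the remaining lags stay at or below 0.08.
The dominant spike at lag 4 indicates a seasonal period of 4.

4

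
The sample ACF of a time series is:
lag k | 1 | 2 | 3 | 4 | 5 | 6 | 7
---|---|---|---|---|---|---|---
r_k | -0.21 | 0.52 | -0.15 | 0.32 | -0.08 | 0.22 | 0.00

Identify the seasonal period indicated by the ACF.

2

The largest autocorrelation is r_2 = 0.52, with weaker echoes at lags 4 (0.32) and 6 (0.22); the remaining lags stay at or below 0.00.
The dominant spike at lag 2 indicates a seasonal period of 2.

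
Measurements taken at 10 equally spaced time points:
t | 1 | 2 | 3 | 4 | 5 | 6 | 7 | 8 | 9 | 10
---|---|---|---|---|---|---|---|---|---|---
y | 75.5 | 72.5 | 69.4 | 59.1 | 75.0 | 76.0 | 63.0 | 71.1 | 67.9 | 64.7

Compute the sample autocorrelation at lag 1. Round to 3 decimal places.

Mean ȳ = (75.5 + 72.5 + 69.4 + 59.1 + 75.0 + 76.0 + 63.0 + 71.1 + 67.9 + 64.7)/10 = 69.4200
Numerator Σ_{t=1}^{9}(y_t−ȳ)(y_{t+1}−ȳ) = -50.4064
Denominator Σ(y_t−ȳ)² = 296.0160
r_1 = -50.4064 / 296.0160 = -0.170

-0.170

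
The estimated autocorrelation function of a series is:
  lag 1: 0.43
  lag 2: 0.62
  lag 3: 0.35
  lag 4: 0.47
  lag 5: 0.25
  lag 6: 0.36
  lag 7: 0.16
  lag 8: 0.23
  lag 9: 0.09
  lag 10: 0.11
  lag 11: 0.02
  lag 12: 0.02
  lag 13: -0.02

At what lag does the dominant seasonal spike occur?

The largest autocorrelation is r_2 = 0.62, with a weaker echo at lag 4 (0.47); the remaining lags stay at or below 0.43.
The dominant spike at lag 2 indicates a seasonal period of 2.

2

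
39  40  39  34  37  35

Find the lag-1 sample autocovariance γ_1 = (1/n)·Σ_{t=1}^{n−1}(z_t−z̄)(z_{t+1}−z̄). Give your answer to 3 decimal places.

0.870

Mean z̄ = (39 + 40 + 39 + 34 + 37 + 35)/6 = 37.3333
Deviations: 1.6667, 2.6667, 1.6667, -3.3333, -0.3333, -2.3333
Σ_{t=1}^{5}(z_t−z̄)(z_{t+1}−z̄) = 5.2222
γ_1 = 5.2222 / 6 = 0.870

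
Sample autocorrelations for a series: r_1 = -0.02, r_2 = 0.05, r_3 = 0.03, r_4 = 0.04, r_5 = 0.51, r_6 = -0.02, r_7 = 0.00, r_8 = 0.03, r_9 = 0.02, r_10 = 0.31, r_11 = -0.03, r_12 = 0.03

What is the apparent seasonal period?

The largest autocorrelation is r_5 = 0.51, with a weaker echo at lag 10 (0.31); the remaining lags stay at or below 0.05.
The dominant spike at lag 5 indicates a seasonal period of 5.

5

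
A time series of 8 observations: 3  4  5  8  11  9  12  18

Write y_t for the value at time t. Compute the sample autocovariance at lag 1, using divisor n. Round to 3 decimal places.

Mean ȳ = (3 + 4 + 5 + 8 + 11 + 9 + 12 + 18)/8 = 8.7500
Σ_{t=1}^{7}(y_t−ȳ)(y_{t+1}−ȳ) = 77.6875
γ_1 = 77.6875 / 8 = 9.711

9.711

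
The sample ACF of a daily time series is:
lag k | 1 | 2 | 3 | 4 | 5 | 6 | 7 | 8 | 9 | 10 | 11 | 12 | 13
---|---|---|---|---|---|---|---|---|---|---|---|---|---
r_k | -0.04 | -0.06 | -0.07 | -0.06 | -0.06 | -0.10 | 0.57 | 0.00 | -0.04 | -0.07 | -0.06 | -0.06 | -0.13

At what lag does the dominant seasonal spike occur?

The largest autocorrelation is r_7 = 0.57; the remaining lags stay at or below 0.00.
The dominant spike at lag 7 indicates a seasonal period of 7.

7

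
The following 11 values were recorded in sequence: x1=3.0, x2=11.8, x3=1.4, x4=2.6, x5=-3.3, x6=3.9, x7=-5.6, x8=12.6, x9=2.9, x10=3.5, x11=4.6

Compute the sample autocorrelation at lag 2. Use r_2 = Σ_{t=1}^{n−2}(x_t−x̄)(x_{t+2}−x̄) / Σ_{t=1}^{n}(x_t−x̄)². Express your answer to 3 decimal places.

0.267

Mean x̄ = (3.0 + 11.8 + 1.4 + 2.6 − 3.3 + 3.9 − 5.6 + 12.6 + 2.9 + 3.5 + 4.6)/11 = 3.4000
Numerator Σ_{t=1}^{9}(x_t−x̄)(x_{t+2}−x̄) = 76.8000
Denominator Σ(x_t−x̄)² = 287.8400
r_2 = 76.8000 / 287.8400 = 0.267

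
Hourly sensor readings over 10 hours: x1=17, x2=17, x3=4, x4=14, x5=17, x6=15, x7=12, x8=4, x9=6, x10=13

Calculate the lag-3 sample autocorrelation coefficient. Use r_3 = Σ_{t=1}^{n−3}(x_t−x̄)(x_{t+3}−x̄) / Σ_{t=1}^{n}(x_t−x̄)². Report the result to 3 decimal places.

-0.182

Mean x̄ = (17 + 17 + 4 + 14 + 17 + 15 + 12 + 4 + 6 + 13)/10 = 11.9000
Numerator Σ_{t=1}^{7}(x_t−x̄)(x_{t+3}−x̄) = -46.0300
Denominator Σ(x_t−x̄)² = 252.9000
r_3 = -46.0300 / 252.9000 = -0.182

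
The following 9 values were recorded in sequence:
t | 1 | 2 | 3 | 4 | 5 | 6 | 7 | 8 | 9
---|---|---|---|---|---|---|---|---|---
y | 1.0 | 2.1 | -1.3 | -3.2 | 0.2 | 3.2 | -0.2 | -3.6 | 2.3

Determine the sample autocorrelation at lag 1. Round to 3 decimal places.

Mean ȳ = (1.0 + 2.1 − 1.3 − 3.2 + 0.2 + 3.2 − 0.2 − 3.6 + 2.3)/9 = 0.0556
Numerator Σ_{t=1}^{8}(y_t−ȳ)(y_{t+1}−ȳ) = -4.5175
Denominator Σ(y_t−ȳ)² = 45.8822
r_1 = -4.5175 / 45.8822 = -0.098

-0.098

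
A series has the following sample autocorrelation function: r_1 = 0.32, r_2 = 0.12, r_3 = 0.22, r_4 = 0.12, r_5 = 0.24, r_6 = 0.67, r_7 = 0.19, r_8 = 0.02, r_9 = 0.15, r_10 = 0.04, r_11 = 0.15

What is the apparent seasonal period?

The largest autocorrelation is r_6 = 0.67; the remaining lags stay at or below 0.32. The elevated value at lag 1 (0.32), dropping to 0.12 at lag 2, reflects decaying short-term dependence rather than seasonality.
The dominant spike at lag 6 indicates a seasonal period of 6.

6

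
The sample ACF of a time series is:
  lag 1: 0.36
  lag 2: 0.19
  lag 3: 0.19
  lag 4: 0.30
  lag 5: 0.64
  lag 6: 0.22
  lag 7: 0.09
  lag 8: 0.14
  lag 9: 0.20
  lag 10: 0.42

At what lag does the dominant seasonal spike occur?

5

The largest autocorrelation is r_5 = 0.64, with a weaker echo at lag 10 (0.42); the remaining lags stay at or below 0.36. The elevated value at lag 1 (0.36), dropping to 0.19 at lag 2, reflects decaying short-term dependence rather than seasonality.
The dominant spike at lag 5 indicates a seasonal period of 5.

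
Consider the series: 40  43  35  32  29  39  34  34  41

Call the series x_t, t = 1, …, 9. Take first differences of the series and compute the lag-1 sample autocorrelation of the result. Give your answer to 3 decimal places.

First differences Δx: 3, -8, -3, -3, 10, -5, 0, 7
Mean of differences = 0.1250
Numerator Σ(Δx_t−Δx̄)(Δx_{t+1}−Δx̄) = -69.8906
Denominator Σ(Δx_t−Δx̄)² = 264.8750
r_1(Δx) = -69.8906 / 264.8750 = -0.264

-0.264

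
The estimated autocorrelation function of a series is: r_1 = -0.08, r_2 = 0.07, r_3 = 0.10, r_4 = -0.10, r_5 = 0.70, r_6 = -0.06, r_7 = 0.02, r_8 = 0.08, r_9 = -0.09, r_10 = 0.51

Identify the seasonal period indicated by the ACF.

The largest autocorrelation is r_5 = 0.70, with a weaker echo at lag 10 (0.51); the remaining lags stay at or below 0.10.
The dominant spike at lag 5 indicates a seasonal period of 5.

5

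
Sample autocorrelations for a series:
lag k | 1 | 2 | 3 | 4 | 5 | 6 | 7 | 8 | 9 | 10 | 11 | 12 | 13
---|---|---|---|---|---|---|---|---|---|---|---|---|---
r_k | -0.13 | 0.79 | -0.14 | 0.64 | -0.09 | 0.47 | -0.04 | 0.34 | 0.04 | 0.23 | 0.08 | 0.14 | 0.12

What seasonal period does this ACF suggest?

The largest autocorrelation is r_2 = 0.79, with weaker echoes at lags 4 (0.64), 6 (0.47), 8 (0.34) and 10 (0.23); the remaining lags stay at or below 0.14.
The dominant spike at lag 2 indicates a seasonal period of 2.

2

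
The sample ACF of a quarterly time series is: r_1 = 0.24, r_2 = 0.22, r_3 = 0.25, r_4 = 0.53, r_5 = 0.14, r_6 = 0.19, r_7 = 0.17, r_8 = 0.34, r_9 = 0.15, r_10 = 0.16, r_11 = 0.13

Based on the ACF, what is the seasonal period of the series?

4

The largest autocorrelation is r_4 = 0.53, with a weaker echo at lag 8 (0.34); the remaining lags stay at or below 0.25. The elevated value at lag 1 (0.24), dropping to 0.22 at lag 2, reflects decaying short-term dependence rather than seasonality.
The dominant spike at lag 4 indicates a seasonal period of 4.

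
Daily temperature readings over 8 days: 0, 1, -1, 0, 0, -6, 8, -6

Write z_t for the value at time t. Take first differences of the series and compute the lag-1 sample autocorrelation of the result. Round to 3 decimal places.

-0.650

First differences Δz: 1, -2, 1, 0, -6, 14, -14
Mean of differences = -0.8571
Numerator Σ(Δz_t−Δz̄)(Δz_{t+1}−Δz̄) = -278.7347
Denominator Σ(Δz_t−Δz̄)² = 428.8571
r_1(Δz) = -278.7347 / 428.8571 = -0.650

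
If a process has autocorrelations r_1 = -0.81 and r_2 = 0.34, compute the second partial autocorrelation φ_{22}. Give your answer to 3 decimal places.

φ_{22} = (r_2 − r_1²) / (1 − r_1²)
r_1² = (-0.81)² = 0.6561
Numerator = 0.34 − 0.6561 = -0.3161; denominator = 1 − 0.6561 = 0.3439
φ_{22} = -0.3161 / 0.3439 = -0.919

-0.919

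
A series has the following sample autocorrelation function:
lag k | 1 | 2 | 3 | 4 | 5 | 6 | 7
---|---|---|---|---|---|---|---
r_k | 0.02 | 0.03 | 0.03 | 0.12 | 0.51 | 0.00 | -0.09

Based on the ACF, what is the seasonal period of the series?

5

The largest autocorrelation is r_5 = 0.51; the remaining lags stay at or below 0.12.
The dominant spike at lag 5 indicates a seasonal period of 5.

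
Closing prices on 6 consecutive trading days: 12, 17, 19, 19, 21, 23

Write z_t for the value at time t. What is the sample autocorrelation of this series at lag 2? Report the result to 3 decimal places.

-0.007

Mean z̄ = (12 + 17 + 19 + 19 + 21 + 23)/6 = 18.5000
Deviations from mean: -6.5000, -1.5000, 0.5000, 0.5000, 2.5000, 4.5000
Numerator Σ_{t=1}^{4}(z_t−z̄)(z_{t+2}−z̄) = -0.5000
Denominator Σ(z_t−z̄)² = 71.5000
r_2 = -0.5000 / 71.5000 = -0.007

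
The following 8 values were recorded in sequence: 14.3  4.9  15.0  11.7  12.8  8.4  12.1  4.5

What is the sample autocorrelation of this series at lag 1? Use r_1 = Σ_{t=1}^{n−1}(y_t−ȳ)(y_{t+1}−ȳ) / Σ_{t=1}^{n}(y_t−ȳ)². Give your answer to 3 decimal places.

-0.484

Mean ȳ = (14.3 + 4.9 + 15.0 + 11.7 + 12.8 + 8.4 + 12.1 + 4.5)/8 = 10.4625
Σ(y_t−ȳ)(y_{t+1}−ȳ) = (-21.3461) + (-25.2398) + (5.6152) + (2.8927) + (-4.8211) + (-3.3773) + (-9.7636) = -56.0402
Denominator Σ(y_t−ȳ)² = 115.7388
r_1 = -56.0402 / 115.7388 = -0.484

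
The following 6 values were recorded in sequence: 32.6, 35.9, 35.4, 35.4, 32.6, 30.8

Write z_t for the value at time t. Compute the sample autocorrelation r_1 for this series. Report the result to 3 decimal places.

0.240

Mean z̄ = (32.6 + 35.9 + 35.4 + 35.4 + 32.6 + 30.8)/6 = 33.7833
Deviations from mean: -1.1833, 2.1167, 1.6167, 1.6167, -1.1833, -2.9833
Numerator Σ_{t=1}^{5}(z_t−z̄)(z_{t+1}−z̄) = 5.1481
Denominator Σ(z_t−z̄)² = 21.4083
r_1 = 5.1481 / 21.4083 = 0.240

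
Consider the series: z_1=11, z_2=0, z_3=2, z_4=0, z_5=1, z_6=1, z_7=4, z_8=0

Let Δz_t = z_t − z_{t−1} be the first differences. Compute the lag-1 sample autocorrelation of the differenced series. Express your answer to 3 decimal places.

First differences Δz: -11, 2, -2, 1, 0, 3, -4
Mean of differences = -1.5714
Numerator Σ(Δz_t−Δz̄)(Δz_{t+1}−Δz̄) = -36.1837
Denominator Σ(Δz_t−Δz̄)² = 137.7143
r_1(Δz) = -36.1837 / 137.7143 = -0.263

-0.263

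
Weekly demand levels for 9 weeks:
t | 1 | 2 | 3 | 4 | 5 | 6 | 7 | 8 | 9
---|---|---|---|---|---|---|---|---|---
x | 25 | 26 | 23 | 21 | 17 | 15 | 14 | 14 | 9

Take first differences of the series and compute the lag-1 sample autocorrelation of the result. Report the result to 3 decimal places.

First differences Δx: 1, -3, -2, -4, -2, -1, 0, -5
Mean of differences = -2.0000
Numerator Σ(Δx_t−Δx̄)(Δx_{t+1}−Δx̄) = -7.0000
Denominator Σ(Δx_t−Δx̄)² = 28.0000
r_1(Δx) = -7.0000 / 28.0000 = -0.250

-0.250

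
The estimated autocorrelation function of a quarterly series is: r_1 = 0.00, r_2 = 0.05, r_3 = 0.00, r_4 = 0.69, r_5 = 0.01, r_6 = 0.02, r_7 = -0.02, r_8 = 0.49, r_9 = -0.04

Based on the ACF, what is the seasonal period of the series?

The largest autocorrelation is r_4 = 0.69, with a weaker echo at lag 8 (0.49); the remaining lags stay at or below 0.05.
The dominant spike at lag 4 indicates a seasonal period of 4.

4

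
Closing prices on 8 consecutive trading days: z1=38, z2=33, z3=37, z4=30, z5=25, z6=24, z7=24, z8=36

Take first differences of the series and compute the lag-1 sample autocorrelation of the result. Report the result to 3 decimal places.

First differences Δz: -5, 4, -7, -5, -1, 0, 12
Mean of differences = -0.2857
Numerator Σ(Δz_t−Δz̄)(Δz_{t+1}−Δz̄) = -10.6531
Denominator Σ(Δz_t−Δz̄)² = 259.4286
r_1(Δz) = -10.6531 / 259.4286 = -0.041

-0.041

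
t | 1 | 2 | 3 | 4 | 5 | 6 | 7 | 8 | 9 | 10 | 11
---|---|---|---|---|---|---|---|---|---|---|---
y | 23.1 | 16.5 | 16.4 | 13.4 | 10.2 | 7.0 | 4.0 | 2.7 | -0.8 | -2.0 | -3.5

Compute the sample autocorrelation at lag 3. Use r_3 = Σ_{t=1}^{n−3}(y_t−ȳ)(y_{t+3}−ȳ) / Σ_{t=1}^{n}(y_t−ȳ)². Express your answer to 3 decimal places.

0.221

Mean ȳ = (23.1 + 16.5 + 16.4 + 13.4 + 10.2 + 7.0 + 4.0 + 2.7 − 0.8 − 2.0 − 3.5)/11 = 7.9091
Numerator Σ_{t=1}^{8}(y_t−ȳ)(y_{t+3}−ȳ) = 168.0598
Denominator Σ(y_t−ȳ)² = 759.5091
r_3 = 168.0598 / 759.5091 = 0.221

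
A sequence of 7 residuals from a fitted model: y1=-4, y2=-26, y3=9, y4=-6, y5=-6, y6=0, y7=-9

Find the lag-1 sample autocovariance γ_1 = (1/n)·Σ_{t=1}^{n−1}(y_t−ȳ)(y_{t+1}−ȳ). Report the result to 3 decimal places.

-51.143

Mean ȳ = (-4 − 26 + 9 − 6 − 6 + 0 − 9)/7 = -6.0000
Σ_{t=1}^{6}(y_t−ȳ)(y_{t+1}−ȳ) = -358.0000
γ_1 = -358.0000 / 7 = -51.143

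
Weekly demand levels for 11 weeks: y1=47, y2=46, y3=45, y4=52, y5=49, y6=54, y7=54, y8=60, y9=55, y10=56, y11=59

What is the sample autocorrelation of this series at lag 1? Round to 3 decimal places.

0.565

Mean ȳ = (47 + 46 + 45 + 52 + 49 + 54 + 54 + 60 + 55 + 56 + 59)/11 = 52.4545
Numerator Σ_{t=1}^{10}(y_t−ȳ)(y_{t+1}−ȳ) = 148.4298
Denominator Σ(y_t−ȳ)² = 262.7273
r_1 = 148.4298 / 262.7273 = 0.565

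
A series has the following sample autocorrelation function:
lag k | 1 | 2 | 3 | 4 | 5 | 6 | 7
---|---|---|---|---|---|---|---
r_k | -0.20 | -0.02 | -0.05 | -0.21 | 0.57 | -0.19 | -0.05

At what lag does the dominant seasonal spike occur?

5

The largest autocorrelation is r_5 = 0.57; the remaining lags stay at or below -0.02.
The dominant spike at lag 5 indicates a seasonal period of 5.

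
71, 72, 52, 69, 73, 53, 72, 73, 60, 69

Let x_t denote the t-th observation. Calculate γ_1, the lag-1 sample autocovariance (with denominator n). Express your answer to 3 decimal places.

-26.056

Mean x̄ = (71 + 72 + 52 + 69 + 73 + 53 + 72 + 73 + 60 + 69)/10 = 66.4000
Σ_{t=1}^{9}(x_t−x̄)(x_{t+1}−x̄) = -260.5600
γ_1 = -260.5600 / 10 = -26.056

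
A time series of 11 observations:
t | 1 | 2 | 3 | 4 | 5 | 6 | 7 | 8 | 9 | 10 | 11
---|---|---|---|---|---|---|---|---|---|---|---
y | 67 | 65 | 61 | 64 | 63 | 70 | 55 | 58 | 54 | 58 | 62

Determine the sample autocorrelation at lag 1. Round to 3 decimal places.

0.208

Mean ȳ = (67 + 65 + 61 + 64 + 63 + 70 + 55 + 58 + 54 + 58 + 62)/11 = 61.5455
Numerator Σ_{t=1}^{10}(y_t−ȳ)(y_{t+1}−ȳ) = 51.2479
Denominator Σ(y_t−ȳ)² = 246.7273
r_1 = 51.2479 / 246.7273 = 0.208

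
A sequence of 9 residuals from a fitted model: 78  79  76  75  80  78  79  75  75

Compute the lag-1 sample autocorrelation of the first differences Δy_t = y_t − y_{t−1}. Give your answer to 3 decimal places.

-0.405

First differences Δy: 1, -3, -1, 5, -2, 1, -4, 0
Mean of differences = -0.3750
Numerator Σ(Δy_t−Δȳ)(Δy_{t+1}−Δȳ) = -22.6406
Denominator Σ(Δy_t−Δȳ)² = 55.8750
r_1(Δy) = -22.6406 / 55.8750 = -0.405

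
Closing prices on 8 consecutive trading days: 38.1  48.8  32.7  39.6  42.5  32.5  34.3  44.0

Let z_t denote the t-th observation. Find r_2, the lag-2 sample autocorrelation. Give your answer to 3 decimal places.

Mean z̄ = (38.1 + 48.8 + 32.7 + 39.6 + 42.5 + 32.5 + 34.3 + 44.0)/8 = 39.0625
Deviations from mean: -0.9625, 9.7375, -6.3625, 0.5375, 3.4375, -6.5625, -4.7625, 4.9375
Numerator Σ_{t=1}^{6}(z_t−z̄)(z_{t+2}−z̄) = -62.8141
Denominator Σ(z_t−z̄)² = 238.4588
r_2 = -62.8141 / 238.4588 = -0.263

-0.263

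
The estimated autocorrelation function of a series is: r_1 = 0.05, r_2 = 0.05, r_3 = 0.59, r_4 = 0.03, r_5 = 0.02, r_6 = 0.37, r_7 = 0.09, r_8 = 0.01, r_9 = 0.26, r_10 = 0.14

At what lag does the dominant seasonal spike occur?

The largest autocorrelation is r_3 = 0.59, with weaker echoes at lags 6 (0.37) and 9 (0.26); the remaining lags stay at or below 0.14.
The dominant spike at lag 3 indicates a seasonal period of 3.

3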